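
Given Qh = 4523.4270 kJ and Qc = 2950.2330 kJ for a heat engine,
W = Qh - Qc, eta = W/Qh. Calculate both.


W = 4523.4270 - 2950.2330 = 1573.1940 kJ
eta = 1573.1940 / 4523.4270 = 0.3478 = 34.7788%

W = 1573.1940 kJ, eta = 34.7788%


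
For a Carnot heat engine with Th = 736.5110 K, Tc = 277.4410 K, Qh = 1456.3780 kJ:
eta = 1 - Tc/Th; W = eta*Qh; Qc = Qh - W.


eta = 1 - 277.4410/736.5110 = 0.6233
W = 0.6233 * 1456.3780 = 907.7657 kJ
Qc = 1456.3780 - 907.7657 = 548.6123 kJ

eta = 62.3304%, W = 907.7657 kJ, Qc = 548.6123 kJ


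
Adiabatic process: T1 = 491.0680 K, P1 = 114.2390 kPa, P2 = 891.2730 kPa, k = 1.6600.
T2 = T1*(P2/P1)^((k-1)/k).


(k-1)/k = 0.3976
(P2/P1)^exp = 2.2632
T2 = 491.0680 * 2.2632 = 1111.3998 K

1111.3998 K


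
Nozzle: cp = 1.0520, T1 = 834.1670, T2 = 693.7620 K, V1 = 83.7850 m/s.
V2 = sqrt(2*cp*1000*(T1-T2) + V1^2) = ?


dT = 140.4050 K
2*cp*1000*dT = 295412.1200
V1^2 = 7019.9262
V2 = sqrt(302432.0462) = 549.9382 m/s

549.9382 m/s


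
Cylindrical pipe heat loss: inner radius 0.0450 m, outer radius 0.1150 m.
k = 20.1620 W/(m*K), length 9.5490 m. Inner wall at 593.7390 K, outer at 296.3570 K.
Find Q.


dT = 297.3820 K
ln(ro/ri) = 0.9383
Q = 2*pi*20.1620*9.5490*297.3820 / 0.9383 = 383405.5425 W

383405.5425 W


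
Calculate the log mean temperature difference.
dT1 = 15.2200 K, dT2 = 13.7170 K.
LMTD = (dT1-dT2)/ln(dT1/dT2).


dT1/dT2 = 1.1096
ln(dT1/dT2) = 0.1040
LMTD = 1.5030 / 0.1040 = 14.4555 K

14.4555 K


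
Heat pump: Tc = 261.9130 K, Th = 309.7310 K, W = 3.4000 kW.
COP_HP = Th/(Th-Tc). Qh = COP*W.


COP = 309.7310 / 47.8180 = 6.4773
Qh = 6.4773 * 3.4000 = 22.0228 kW

COP = 6.4773, Qh = 22.0228 kW


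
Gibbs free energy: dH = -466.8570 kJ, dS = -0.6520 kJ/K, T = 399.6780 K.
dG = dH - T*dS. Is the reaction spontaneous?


T*dS = 399.6780 * -0.6520 = -260.5901 kJ
dG = -466.8570 + 260.5901 = -206.2669 kJ (spontaneous)

dG = -206.2669 kJ, spontaneous


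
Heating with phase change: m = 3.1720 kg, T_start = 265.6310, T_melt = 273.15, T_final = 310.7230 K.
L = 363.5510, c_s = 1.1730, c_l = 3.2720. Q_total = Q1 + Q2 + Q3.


Q1 (sensible, solid) = 3.1720 * 1.1730 * 7.5190 = 27.9764 kJ
Q2 (latent) = 3.1720 * 363.5510 = 1153.1838 kJ
Q3 (sensible, liquid) = 3.1720 * 3.2720 * 37.5730 = 389.9621 kJ
Q_total = 1571.1222 kJ

1571.1222 kJ


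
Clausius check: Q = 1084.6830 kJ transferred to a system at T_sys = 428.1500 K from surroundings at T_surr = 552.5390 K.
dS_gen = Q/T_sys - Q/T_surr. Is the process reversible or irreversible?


dS_sys = 1084.6830/428.1500 = 2.5334 kJ/K
dS_surr = -1084.6830/552.5390 = -1.9631 kJ/K
dS_gen = 2.5334 - 1.9631 = 0.5703 kJ/K (irreversible)

dS_gen = 0.5703 kJ/K, irreversible


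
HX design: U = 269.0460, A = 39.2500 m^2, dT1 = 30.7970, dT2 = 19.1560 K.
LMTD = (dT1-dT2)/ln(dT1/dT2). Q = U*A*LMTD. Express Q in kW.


LMTD = 24.5176 K
Q = 269.0460 * 39.2500 * 24.5176 = 258907.4757 W = 258.9075 kW

258.9075 kW


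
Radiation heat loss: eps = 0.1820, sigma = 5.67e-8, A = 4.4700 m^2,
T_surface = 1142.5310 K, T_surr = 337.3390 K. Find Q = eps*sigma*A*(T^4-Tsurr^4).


T^4 = 1.7040e+12
Tsurr^4 = 1.2950e+10
Q = 0.1820 * 5.67e-8 * 4.4700 * 1.6911e+12 = 78004.7131 W

78004.7131 W


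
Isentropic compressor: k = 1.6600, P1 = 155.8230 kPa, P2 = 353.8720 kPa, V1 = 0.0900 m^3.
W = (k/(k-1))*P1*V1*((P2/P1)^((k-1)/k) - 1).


(k-1)/k = 0.3976
(P2/P1)^exp = 1.3856
W = 2.5152 * 155.8230 * 0.0900 * (1.3856 - 1) = 13.6000 kJ

13.6000 kJ


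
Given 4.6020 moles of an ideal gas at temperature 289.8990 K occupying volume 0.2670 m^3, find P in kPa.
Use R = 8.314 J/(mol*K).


P = nRT/V = 4.6020 * 8.314 * 289.8990 / 0.2670
= 11091.8338 / 0.2670 = 41542.4485 Pa = 41.5424 kPa

41.5424 kPa


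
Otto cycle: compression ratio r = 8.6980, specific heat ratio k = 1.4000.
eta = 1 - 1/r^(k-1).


r^(k-1) = 2.3756
eta = 1 - 1/2.3756 = 0.5790 = 57.9048%

57.9048%


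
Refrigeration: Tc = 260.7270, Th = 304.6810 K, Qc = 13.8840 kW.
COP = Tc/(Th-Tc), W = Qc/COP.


COP = 260.7270 / 43.9540 = 5.9318
W = 13.8840 / 5.9318 = 2.3406 kW

COP = 5.9318, W = 2.3406 kW


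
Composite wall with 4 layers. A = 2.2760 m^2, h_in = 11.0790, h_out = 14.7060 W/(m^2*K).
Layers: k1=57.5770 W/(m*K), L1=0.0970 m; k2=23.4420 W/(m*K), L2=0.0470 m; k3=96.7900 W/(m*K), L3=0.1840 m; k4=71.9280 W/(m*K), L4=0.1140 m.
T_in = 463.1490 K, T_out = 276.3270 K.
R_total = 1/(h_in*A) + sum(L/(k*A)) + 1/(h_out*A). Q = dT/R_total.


R_conv_in = 1/(11.0790*2.2760) = 0.0397
R_1 = 0.0970/(57.5770*2.2760) = 0.0007
R_2 = 0.0470/(23.4420*2.2760) = 0.0009
R_3 = 0.1840/(96.7900*2.2760) = 0.0008
R_4 = 0.1140/(71.9280*2.2760) = 0.0007
R_conv_out = 1/(14.7060*2.2760) = 0.0299
R_total = 0.0727 K/W
Q = 186.8220 / 0.0727 = 2570.2213 W

R_total = 0.0727 K/W, Q = 2570.2213 W


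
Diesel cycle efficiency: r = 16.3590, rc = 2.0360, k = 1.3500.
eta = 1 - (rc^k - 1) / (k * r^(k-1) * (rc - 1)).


r^(k-1) = 2.6596
rc^k = 2.6113
eta = 0.5668 = 56.6831%

56.6831%


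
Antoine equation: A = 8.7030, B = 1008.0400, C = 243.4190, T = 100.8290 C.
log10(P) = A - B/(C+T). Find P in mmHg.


C+T = 344.2480
B/(C+T) = 2.9282
log10(P) = 8.7030 - 2.9282 = 5.7748
P = 10^5.7748 = 595336.0998 mmHg

595336.0998 mmHg


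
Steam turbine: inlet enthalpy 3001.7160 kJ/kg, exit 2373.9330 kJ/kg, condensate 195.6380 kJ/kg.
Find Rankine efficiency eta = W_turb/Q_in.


W = 627.7830 kJ/kg
Q_in = 2806.0780 kJ/kg
eta = 0.2237 = 22.3723%

eta = 22.3723%


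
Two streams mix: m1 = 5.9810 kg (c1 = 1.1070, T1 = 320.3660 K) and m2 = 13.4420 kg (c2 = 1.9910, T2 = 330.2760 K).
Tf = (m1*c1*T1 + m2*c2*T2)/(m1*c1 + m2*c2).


num = 10960.3166
den = 33.3840
Tf = 328.3106 K

328.3106 K


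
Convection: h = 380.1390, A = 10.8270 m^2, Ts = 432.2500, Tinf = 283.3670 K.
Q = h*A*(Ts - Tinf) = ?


dT = 148.8830 K
Q = 380.1390 * 10.8270 * 148.8830 = 612767.4335 W

612767.4335 W


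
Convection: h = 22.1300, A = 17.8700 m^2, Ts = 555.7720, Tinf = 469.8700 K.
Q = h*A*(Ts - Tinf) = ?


dT = 85.9020 K
Q = 22.1300 * 17.8700 * 85.9020 = 33971.0712 W

33971.0712 W


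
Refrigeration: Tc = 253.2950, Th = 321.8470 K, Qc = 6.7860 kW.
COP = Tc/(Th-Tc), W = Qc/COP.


COP = 253.2950 / 68.5520 = 3.6949
W = 6.7860 / 3.6949 = 1.8366 kW

COP = 3.6949, W = 1.8366 kW


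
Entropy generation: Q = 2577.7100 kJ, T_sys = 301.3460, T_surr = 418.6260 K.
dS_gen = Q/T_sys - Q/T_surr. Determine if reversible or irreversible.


dS_sys = 2577.7100/301.3460 = 8.5540 kJ/K
dS_surr = -2577.7100/418.6260 = -6.1575 kJ/K
dS_gen = 8.5540 - 6.1575 = 2.3964 kJ/K (irreversible)

dS_gen = 2.3964 kJ/K, irreversible


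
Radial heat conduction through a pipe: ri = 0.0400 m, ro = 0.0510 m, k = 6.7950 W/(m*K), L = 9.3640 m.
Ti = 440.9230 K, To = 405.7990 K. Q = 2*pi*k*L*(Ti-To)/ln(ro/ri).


dT = 35.1240 K
ln(ro/ri) = 0.2429
Q = 2*pi*6.7950*9.3640*35.1240 / 0.2429 = 57799.5731 W

57799.5731 W


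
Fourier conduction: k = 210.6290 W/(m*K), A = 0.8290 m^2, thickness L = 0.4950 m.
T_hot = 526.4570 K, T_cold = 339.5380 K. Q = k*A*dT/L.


dT = 186.9190 K
Q = 210.6290 * 0.8290 * 186.9190 / 0.4950 = 65935.7494 W

65935.7494 W


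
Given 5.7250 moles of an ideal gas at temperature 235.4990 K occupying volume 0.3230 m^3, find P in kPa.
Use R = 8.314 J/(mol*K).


P = nRT/V = 5.7250 * 8.314 * 235.4990 / 0.3230
= 11209.1990 / 0.3230 = 34703.4024 Pa = 34.7034 kPa

34.7034 kPa


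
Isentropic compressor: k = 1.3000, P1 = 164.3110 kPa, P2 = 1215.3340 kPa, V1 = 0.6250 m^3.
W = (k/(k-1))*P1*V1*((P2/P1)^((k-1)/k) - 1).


(k-1)/k = 0.2308
(P2/P1)^exp = 1.5869
W = 4.3333 * 164.3110 * 0.6250 * (1.5869 - 1) = 261.1686 kJ

261.1686 kJ


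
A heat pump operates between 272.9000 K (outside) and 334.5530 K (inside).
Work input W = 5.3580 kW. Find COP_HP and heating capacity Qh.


COP = 334.5530 / 61.6530 = 5.4264
Qh = 5.4264 * 5.3580 = 29.0746 kW

COP = 5.4264, Qh = 29.0746 kW


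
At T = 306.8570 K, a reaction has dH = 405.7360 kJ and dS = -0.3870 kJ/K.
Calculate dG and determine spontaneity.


T*dS = 306.8570 * -0.3870 = -118.7537 kJ
dG = 405.7360 + 118.7537 = 524.4897 kJ (non-spontaneous)

dG = 524.4897 kJ, non-spontaneous


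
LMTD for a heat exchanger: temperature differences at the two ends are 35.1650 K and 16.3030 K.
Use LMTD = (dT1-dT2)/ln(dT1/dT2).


dT1/dT2 = 2.1570
ln(dT1/dT2) = 0.7687
LMTD = 18.8620 / 0.7687 = 24.5375 K

24.5375 K


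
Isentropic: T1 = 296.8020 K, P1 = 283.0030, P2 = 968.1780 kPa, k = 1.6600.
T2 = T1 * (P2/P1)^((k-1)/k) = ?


(k-1)/k = 0.3976
(P2/P1)^exp = 1.6307
T2 = 296.8020 * 1.6307 = 484.0000 K

484.0000 K


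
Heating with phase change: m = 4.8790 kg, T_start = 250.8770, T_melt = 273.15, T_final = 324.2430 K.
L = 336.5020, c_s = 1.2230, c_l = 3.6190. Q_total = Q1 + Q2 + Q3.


Q1 (sensible, solid) = 4.8790 * 1.2230 * 22.2730 = 132.9034 kJ
Q2 (latent) = 4.8790 * 336.5020 = 1641.7933 kJ
Q3 (sensible, liquid) = 4.8790 * 3.6190 * 51.0930 = 902.1543 kJ
Q_total = 2676.8509 kJ

2676.8509 kJ


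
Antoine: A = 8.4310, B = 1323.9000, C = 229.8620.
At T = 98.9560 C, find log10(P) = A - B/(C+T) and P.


C+T = 328.8180
B/(C+T) = 4.0262
log10(P) = 8.4310 - 4.0262 = 4.4048
P = 10^4.4048 = 25395.7218 mmHg

25395.7218 mmHg


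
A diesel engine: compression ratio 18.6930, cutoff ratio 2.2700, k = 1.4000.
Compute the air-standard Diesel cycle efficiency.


r^(k-1) = 3.2261
rc^k = 3.1509
eta = 0.6250 = 62.5010%

62.5010%


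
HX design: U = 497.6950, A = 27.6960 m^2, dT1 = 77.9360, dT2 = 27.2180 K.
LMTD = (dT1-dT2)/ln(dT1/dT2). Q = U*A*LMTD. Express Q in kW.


LMTD = 48.2106 K
Q = 497.6950 * 27.6960 * 48.2106 = 664542.5648 W = 664.5426 kW

664.5426 kW


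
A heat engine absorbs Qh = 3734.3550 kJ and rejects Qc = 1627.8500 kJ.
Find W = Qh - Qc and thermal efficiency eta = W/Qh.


W = 3734.3550 - 1627.8500 = 2106.5050 kJ
eta = 2106.5050 / 3734.3550 = 0.5641 = 56.4088%

W = 2106.5050 kJ, eta = 56.4088%


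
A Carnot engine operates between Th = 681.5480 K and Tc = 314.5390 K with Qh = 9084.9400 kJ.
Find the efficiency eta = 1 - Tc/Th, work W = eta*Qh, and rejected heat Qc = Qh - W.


eta = 1 - 314.5390/681.5480 = 0.5385
W = 0.5385 * 9084.9400 = 4892.1789 kJ
Qc = 9084.9400 - 4892.1789 = 4192.7611 kJ

eta = 53.8493%, W = 4892.1789 kJ, Qc = 4192.7611 kJ


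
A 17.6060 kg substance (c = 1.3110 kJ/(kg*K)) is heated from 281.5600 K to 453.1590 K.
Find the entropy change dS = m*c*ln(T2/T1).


T2/T1 = 1.6095
ln(T2/T1) = 0.4759
dS = 17.6060 * 1.3110 * 0.4759 = 10.9844 kJ/K

10.9844 kJ/K


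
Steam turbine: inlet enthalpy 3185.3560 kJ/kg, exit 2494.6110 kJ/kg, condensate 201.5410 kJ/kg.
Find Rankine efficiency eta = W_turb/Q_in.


W = 690.7450 kJ/kg
Q_in = 2983.8150 kJ/kg
eta = 0.2315 = 23.1497%

eta = 23.1497%


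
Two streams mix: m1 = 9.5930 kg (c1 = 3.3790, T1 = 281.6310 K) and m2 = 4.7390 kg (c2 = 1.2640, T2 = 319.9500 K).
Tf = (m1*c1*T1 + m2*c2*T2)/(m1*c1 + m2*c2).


num = 11045.5288
den = 38.4048
Tf = 287.6077 K

287.6077 K


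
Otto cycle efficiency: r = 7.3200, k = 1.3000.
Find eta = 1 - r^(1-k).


r^(k-1) = 1.8170
eta = 1 - 1/1.8170 = 0.4496 = 44.9640%

44.9640%


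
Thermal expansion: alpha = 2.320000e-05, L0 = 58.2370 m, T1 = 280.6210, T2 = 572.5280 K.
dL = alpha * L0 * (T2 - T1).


dT = 291.9070 K
dL = 2.320000e-05 * 58.2370 * 291.9070 = 0.394395 m
L_final = 58.631395 m

dL = 0.394395 m


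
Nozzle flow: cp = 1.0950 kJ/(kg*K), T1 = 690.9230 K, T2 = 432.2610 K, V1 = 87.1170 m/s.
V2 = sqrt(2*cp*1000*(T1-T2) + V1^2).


dT = 258.6620 K
2*cp*1000*dT = 566469.7800
V1^2 = 7589.3717
V2 = sqrt(574059.1517) = 757.6669 m/s

757.6669 m/s


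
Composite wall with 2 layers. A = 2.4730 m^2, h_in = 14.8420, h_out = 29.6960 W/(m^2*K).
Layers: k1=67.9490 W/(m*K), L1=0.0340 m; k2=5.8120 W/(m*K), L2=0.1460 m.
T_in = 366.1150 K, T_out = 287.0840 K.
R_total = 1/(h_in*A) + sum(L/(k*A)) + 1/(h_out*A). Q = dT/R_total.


R_conv_in = 1/(14.8420*2.4730) = 0.0272
R_1 = 0.0340/(67.9490*2.4730) = 0.0002
R_2 = 0.1460/(5.8120*2.4730) = 0.0102
R_conv_out = 1/(29.6960*2.4730) = 0.0136
R_total = 0.0512 K/W
Q = 79.0310 / 0.0512 = 1542.9144 W

R_total = 0.0512 K/W, Q = 1542.9144 W


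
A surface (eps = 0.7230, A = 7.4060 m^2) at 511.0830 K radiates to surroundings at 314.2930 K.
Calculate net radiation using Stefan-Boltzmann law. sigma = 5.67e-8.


T^4 = 6.8228e+10
Tsurr^4 = 9.7575e+09
Q = 0.7230 * 5.67e-8 * 7.4060 * 5.8471e+10 = 17751.9246 W

17751.9246 W


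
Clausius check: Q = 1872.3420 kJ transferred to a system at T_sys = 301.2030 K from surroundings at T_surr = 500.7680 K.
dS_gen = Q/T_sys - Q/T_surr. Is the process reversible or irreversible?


dS_sys = 1872.3420/301.2030 = 6.2162 kJ/K
dS_surr = -1872.3420/500.7680 = -3.7389 kJ/K
dS_gen = 6.2162 - 3.7389 = 2.4773 kJ/K (irreversible)

dS_gen = 2.4773 kJ/K, irreversible


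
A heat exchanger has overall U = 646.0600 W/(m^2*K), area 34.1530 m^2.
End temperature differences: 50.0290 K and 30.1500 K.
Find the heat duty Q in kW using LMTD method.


LMTD = 39.2541 K
Q = 646.0600 * 34.1530 * 39.2541 = 866138.1835 W = 866.1382 kW

866.1382 kW


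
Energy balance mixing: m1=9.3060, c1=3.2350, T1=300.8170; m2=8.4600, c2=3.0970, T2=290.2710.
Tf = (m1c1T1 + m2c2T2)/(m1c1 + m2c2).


num = 16661.3489
den = 56.3055
Tf = 295.9096 K

295.9096 K


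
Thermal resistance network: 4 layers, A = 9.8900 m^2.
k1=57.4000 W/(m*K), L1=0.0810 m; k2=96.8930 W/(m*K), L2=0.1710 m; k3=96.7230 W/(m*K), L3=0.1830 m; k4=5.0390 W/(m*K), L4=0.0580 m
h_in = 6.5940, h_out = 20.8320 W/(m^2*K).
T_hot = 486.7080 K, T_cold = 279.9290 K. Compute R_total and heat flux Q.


R_conv_in = 1/(6.5940*9.8900) = 0.0153
R_1 = 0.0810/(57.4000*9.8900) = 0.0001
R_2 = 0.1710/(96.8930*9.8900) = 0.0002
R_3 = 0.1830/(96.7230*9.8900) = 0.0002
R_4 = 0.0580/(5.0390*9.8900) = 0.0012
R_conv_out = 1/(20.8320*9.8900) = 0.0049
R_total = 0.0219 K/W
Q = 206.7790 / 0.0219 = 9457.5392 W

R_total = 0.0219 K/W, Q = 9457.5392 W


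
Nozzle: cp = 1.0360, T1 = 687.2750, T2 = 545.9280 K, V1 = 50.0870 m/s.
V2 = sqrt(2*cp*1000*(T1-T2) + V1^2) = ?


dT = 141.3470 K
2*cp*1000*dT = 292870.9840
V1^2 = 2508.7076
V2 = sqrt(295379.6916) = 543.4884 m/s

543.4884 m/s


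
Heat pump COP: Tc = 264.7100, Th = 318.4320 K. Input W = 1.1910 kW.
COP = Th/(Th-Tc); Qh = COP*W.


COP = 318.4320 / 53.7220 = 5.9274
Qh = 5.9274 * 1.1910 = 7.0595 kW

COP = 5.9274, Qh = 7.0595 kW


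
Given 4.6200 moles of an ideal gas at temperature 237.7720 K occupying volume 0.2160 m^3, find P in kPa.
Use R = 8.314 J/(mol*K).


P = nRT/V = 4.6200 * 8.314 * 237.7720 / 0.2160
= 9132.9842 / 0.2160 = 42282.3343 Pa = 42.2823 kPa

42.2823 kPa


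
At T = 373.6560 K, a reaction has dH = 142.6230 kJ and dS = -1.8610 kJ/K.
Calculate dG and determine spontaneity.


T*dS = 373.6560 * -1.8610 = -695.3738 kJ
dG = 142.6230 + 695.3738 = 837.9968 kJ (non-spontaneous)

dG = 837.9968 kJ, non-spontaneous


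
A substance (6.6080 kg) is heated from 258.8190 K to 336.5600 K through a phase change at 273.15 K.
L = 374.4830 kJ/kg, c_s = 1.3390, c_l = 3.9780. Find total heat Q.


Q1 (sensible, solid) = 6.6080 * 1.3390 * 14.3310 = 126.8023 kJ
Q2 (latent) = 6.6080 * 374.4830 = 2474.5837 kJ
Q3 (sensible, liquid) = 6.6080 * 3.9780 * 63.4100 = 1666.8348 kJ
Q_total = 4268.2208 kJ

4268.2208 kJ


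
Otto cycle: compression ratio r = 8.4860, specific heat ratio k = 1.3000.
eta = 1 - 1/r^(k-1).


r^(k-1) = 1.8994
eta = 1 - 1/1.8994 = 0.4735 = 47.3511%

47.3511%


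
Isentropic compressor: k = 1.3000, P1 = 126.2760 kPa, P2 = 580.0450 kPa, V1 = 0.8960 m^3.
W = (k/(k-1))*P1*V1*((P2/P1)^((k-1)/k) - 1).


(k-1)/k = 0.2308
(P2/P1)^exp = 1.4217
W = 4.3333 * 126.2760 * 0.8960 * (1.4217 - 1) = 206.7443 kJ

206.7443 kJ


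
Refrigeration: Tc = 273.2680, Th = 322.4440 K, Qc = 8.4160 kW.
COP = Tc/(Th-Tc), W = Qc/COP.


COP = 273.2680 / 49.1760 = 5.5569
W = 8.4160 / 5.5569 = 1.5145 kW

COP = 5.5569, W = 1.5145 kW


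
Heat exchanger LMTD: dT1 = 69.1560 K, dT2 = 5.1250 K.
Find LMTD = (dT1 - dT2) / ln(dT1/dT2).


dT1/dT2 = 13.4939
ln(dT1/dT2) = 2.6022
LMTD = 64.0310 / 2.6022 = 24.6062 K

24.6062 K


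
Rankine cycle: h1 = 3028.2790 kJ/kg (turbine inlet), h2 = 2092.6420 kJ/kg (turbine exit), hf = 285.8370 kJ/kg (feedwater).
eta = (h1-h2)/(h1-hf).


W = 935.6370 kJ/kg
Q_in = 2742.4420 kJ/kg
eta = 0.3412 = 34.1169%

eta = 34.1169%


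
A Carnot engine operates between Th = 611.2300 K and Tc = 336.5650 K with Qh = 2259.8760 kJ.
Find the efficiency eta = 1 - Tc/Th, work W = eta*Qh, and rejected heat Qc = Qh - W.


eta = 1 - 336.5650/611.2300 = 0.4494
W = 0.4494 * 2259.8760 = 1015.5078 kJ
Qc = 2259.8760 - 1015.5078 = 1244.3682 kJ

eta = 44.9364%, W = 1015.5078 kJ, Qc = 1244.3682 kJ


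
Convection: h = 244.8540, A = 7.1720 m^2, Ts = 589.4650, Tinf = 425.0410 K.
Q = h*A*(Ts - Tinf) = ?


dT = 164.4240 K
Q = 244.8540 * 7.1720 * 164.4240 = 288743.8170 W

288743.8170 W


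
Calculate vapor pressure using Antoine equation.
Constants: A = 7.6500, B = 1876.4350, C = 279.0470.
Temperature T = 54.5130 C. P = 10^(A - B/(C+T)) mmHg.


C+T = 333.5600
B/(C+T) = 5.6255
log10(P) = 7.6500 - 5.6255 = 2.0245
P = 10^2.0245 = 105.8084 mmHg

105.8084 mmHg


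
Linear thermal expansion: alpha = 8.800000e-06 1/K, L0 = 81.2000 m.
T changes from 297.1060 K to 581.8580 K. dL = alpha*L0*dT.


dT = 284.7520 K
dL = 8.800000e-06 * 81.2000 * 284.7520 = 0.203472 m
L_final = 81.403472 m

dL = 0.203472 m


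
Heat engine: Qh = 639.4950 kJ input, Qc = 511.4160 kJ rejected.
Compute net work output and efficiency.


W = 639.4950 - 511.4160 = 128.0790 kJ
eta = 128.0790 / 639.4950 = 0.2003 = 20.0281%

W = 128.0790 kJ, eta = 20.0281%


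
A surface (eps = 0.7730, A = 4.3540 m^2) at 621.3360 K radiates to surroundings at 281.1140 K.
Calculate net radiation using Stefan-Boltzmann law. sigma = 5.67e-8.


T^4 = 1.4904e+11
Tsurr^4 = 6.2450e+09
Q = 0.7730 * 5.67e-8 * 4.3540 * 1.4280e+11 = 27250.0597 W

27250.0597 W


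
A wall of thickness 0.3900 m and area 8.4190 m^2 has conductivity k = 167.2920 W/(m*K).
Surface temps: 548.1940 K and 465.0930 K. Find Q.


dT = 83.1010 K
Q = 167.2920 * 8.4190 * 83.1010 / 0.3900 = 300107.8294 W

300107.8294 W


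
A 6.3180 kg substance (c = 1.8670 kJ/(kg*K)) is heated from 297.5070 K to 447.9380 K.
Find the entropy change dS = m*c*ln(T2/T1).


T2/T1 = 1.5056
ln(T2/T1) = 0.4092
dS = 6.3180 * 1.8670 * 0.4092 = 4.8270 kJ/K

4.8270 kJ/K


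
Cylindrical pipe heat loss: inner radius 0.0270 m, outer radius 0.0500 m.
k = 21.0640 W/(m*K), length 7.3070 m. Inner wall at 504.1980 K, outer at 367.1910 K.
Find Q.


dT = 137.0070 K
ln(ro/ri) = 0.6162
Q = 2*pi*21.0640*7.3070*137.0070 / 0.6162 = 215025.8403 W

215025.8403 W


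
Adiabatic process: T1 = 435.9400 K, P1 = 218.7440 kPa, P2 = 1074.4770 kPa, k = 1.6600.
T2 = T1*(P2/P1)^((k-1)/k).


(k-1)/k = 0.3976
(P2/P1)^exp = 1.8829
T2 = 435.9400 * 1.8829 = 820.8531 K

820.8531 K


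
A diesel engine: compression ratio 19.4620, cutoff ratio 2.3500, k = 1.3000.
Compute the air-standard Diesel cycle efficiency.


r^(k-1) = 2.4364
rc^k = 3.0366
eta = 0.5237 = 52.3708%

52.3708%


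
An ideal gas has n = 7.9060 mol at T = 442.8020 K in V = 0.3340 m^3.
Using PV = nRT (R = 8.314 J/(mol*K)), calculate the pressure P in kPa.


P = nRT/V = 7.9060 * 8.314 * 442.8020 / 0.3340
= 29105.5898 / 0.3340 = 87142.4844 Pa = 87.1425 kPa

87.1425 kPa


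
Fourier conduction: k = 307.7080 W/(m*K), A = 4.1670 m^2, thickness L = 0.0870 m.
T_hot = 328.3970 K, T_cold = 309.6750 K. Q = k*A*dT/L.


dT = 18.7220 K
Q = 307.7080 * 4.1670 * 18.7220 / 0.0870 = 275927.6843 W

275927.6843 W


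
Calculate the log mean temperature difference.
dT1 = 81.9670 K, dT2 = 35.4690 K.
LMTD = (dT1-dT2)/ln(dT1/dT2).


dT1/dT2 = 2.3109
ln(dT1/dT2) = 0.8377
LMTD = 46.4980 / 0.8377 = 55.5096 K

55.5096 K


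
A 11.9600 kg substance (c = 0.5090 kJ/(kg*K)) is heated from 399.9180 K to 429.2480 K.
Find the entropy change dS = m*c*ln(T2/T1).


T2/T1 = 1.0733
ln(T2/T1) = 0.0708
dS = 11.9600 * 0.5090 * 0.0708 = 0.4309 kJ/K

0.4309 kJ/K


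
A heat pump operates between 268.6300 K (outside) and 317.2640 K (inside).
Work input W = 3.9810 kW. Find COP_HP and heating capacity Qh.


COP = 317.2640 / 48.6340 = 6.5235
Qh = 6.5235 * 3.9810 = 25.9701 kW

COP = 6.5235, Qh = 25.9701 kW


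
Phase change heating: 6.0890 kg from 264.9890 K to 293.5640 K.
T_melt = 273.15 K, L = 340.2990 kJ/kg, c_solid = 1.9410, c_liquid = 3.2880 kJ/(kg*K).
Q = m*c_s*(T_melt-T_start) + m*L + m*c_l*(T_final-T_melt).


Q1 (sensible, solid) = 6.0890 * 1.9410 * 8.1610 = 96.4528 kJ
Q2 (latent) = 6.0890 * 340.2990 = 2072.0806 kJ
Q3 (sensible, liquid) = 6.0890 * 3.2880 * 20.4140 = 408.7012 kJ
Q_total = 2577.2346 kJ

2577.2346 kJ


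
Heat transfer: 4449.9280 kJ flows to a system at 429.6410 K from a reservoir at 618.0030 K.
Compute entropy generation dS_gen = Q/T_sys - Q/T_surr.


dS_sys = 4449.9280/429.6410 = 10.3573 kJ/K
dS_surr = -4449.9280/618.0030 = -7.2005 kJ/K
dS_gen = 10.3573 - 7.2005 = 3.1568 kJ/K (irreversible)

dS_gen = 3.1568 kJ/K, irreversible


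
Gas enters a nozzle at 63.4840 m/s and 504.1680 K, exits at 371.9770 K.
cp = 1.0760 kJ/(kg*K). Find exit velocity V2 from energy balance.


dT = 132.1910 K
2*cp*1000*dT = 284475.0320
V1^2 = 4030.2183
V2 = sqrt(288505.2503) = 537.1268 m/s

537.1268 m/s


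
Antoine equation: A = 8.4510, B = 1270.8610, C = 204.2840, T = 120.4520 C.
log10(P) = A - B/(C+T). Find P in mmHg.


C+T = 324.7360
B/(C+T) = 3.9135
log10(P) = 8.4510 - 3.9135 = 4.5375
P = 10^4.5375 = 34473.0317 mmHg

34473.0317 mmHg


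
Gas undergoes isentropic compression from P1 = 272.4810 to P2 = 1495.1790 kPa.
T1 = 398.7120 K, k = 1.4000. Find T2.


(k-1)/k = 0.2857
(P2/P1)^exp = 1.6265
T2 = 398.7120 * 1.6265 = 648.4913 K

648.4913 K


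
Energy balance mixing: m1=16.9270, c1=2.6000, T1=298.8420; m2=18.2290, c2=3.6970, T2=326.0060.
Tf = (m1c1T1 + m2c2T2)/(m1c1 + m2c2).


num = 35122.4924
den = 111.4028
Tf = 315.2747 K

315.2747 K


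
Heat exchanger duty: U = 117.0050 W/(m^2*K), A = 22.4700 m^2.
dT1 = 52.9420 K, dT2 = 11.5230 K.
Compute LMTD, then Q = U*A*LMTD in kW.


LMTD = 27.1626 K
Q = 117.0050 * 22.4700 * 27.1626 = 71413.3534 W = 71.4134 kW

71.4134 kW


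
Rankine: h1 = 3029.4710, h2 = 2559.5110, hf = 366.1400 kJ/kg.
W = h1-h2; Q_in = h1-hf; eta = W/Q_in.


W = 469.9600 kJ/kg
Q_in = 2663.3310 kJ/kg
eta = 0.1765 = 17.6456%

eta = 17.6456%


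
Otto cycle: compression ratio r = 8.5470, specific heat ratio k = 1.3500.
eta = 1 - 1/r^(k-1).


r^(k-1) = 2.1190
eta = 1 - 1/2.1190 = 0.5281 = 52.8083%

52.8083%


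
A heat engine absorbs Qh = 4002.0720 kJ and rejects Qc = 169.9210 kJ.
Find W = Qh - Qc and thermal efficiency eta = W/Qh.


W = 4002.0720 - 169.9210 = 3832.1510 kJ
eta = 3832.1510 / 4002.0720 = 0.9575 = 95.7542%

W = 3832.1510 kJ, eta = 95.7542%


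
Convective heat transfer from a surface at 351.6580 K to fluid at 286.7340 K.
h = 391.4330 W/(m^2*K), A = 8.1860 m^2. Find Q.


dT = 64.9240 K
Q = 391.4330 * 8.1860 * 64.9240 = 208034.0604 W

208034.0604 W


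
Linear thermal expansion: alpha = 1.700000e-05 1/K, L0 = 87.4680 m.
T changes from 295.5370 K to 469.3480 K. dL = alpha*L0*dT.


dT = 173.8110 K
dL = 1.700000e-05 * 87.4680 * 173.8110 = 0.258449 m
L_final = 87.726449 m

dL = 0.258449 m


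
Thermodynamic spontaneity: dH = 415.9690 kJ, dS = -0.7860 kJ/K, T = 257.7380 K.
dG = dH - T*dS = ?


T*dS = 257.7380 * -0.7860 = -202.5821 kJ
dG = 415.9690 + 202.5821 = 618.5511 kJ (non-spontaneous)

dG = 618.5511 kJ, non-spontaneous


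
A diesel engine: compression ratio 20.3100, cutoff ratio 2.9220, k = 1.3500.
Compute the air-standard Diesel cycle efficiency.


r^(k-1) = 2.8688
rc^k = 4.2527
eta = 0.5630 = 56.3019%

56.3019%


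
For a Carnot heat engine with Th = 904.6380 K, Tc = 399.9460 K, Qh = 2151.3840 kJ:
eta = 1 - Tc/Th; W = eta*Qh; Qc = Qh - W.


eta = 1 - 399.9460/904.6380 = 0.5579
W = 0.5579 * 2151.3840 = 1200.2440 kJ
Qc = 2151.3840 - 1200.2440 = 951.1400 kJ

eta = 55.7894%, W = 1200.2440 kJ, Qc = 951.1400 kJ


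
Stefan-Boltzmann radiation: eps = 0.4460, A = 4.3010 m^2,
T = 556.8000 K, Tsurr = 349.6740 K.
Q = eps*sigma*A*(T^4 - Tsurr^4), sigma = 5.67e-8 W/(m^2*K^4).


T^4 = 9.6116e+10
Tsurr^4 = 1.4950e+10
Q = 0.4460 * 5.67e-8 * 4.3010 * 8.1166e+10 = 8827.9671 W

8827.9671 W


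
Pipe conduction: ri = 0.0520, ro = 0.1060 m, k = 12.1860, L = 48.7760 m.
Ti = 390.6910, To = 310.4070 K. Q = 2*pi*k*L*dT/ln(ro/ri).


dT = 80.2840 K
ln(ro/ri) = 0.7122
Q = 2*pi*12.1860*48.7760*80.2840 / 0.7122 = 420995.1349 W

420995.1349 W


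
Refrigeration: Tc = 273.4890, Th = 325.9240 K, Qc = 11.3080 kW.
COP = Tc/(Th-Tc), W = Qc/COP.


COP = 273.4890 / 52.4350 = 5.2158
W = 11.3080 / 5.2158 = 2.1680 kW

COP = 5.2158, W = 2.1680 kW


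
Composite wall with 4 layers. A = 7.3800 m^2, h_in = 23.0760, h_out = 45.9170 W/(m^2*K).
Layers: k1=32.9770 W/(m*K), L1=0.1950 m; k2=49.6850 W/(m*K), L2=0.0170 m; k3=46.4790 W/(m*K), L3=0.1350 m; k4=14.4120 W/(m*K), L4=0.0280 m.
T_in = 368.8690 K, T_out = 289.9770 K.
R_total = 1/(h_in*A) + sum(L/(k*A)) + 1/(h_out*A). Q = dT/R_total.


R_conv_in = 1/(23.0760*7.3800) = 0.0059
R_1 = 0.1950/(32.9770*7.3800) = 0.0008
R_2 = 0.0170/(49.6850*7.3800) = 4.6363e-05
R_3 = 0.1350/(46.4790*7.3800) = 0.0004
R_4 = 0.0280/(14.4120*7.3800) = 0.0003
R_conv_out = 1/(45.9170*7.3800) = 0.0030
R_total = 0.0103 K/W
Q = 78.8920 / 0.0103 = 7639.0948 W

R_total = 0.0103 K/W, Q = 7639.0948 W


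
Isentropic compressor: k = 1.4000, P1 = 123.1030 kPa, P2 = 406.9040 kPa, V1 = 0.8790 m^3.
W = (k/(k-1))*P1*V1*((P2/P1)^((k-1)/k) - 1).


(k-1)/k = 0.2857
(P2/P1)^exp = 1.4072
W = 3.5000 * 123.1030 * 0.8790 * (1.4072 - 1) = 154.2096 kJ

154.2096 kJ


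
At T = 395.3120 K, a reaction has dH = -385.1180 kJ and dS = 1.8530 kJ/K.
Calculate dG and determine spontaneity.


T*dS = 395.3120 * 1.8530 = 732.5131 kJ
dG = -385.1180 - 732.5131 = -1117.6311 kJ (spontaneous)

dG = -1117.6311 kJ, spontaneous


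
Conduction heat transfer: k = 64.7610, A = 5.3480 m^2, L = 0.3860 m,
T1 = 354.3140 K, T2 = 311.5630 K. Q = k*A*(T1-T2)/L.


dT = 42.7510 K
Q = 64.7610 * 5.3480 * 42.7510 / 0.3860 = 38358.7033 W

38358.7033 W


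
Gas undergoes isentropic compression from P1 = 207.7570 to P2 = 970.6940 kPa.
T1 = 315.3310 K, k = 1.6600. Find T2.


(k-1)/k = 0.3976
(P2/P1)^exp = 1.8459
T2 = 315.3310 * 1.8459 = 582.0550 K

582.0550 K


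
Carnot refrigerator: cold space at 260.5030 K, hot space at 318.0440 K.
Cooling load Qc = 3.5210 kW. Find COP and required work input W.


COP = 260.5030 / 57.5410 = 4.5273
W = 3.5210 / 4.5273 = 0.7777 kW

COP = 4.5273, W = 0.7777 kW


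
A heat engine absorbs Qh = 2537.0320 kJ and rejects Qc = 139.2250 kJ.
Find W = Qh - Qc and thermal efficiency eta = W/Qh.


W = 2537.0320 - 139.2250 = 2397.8070 kJ
eta = 2397.8070 / 2537.0320 = 0.9451 = 94.5123%

W = 2397.8070 kJ, eta = 94.5123%


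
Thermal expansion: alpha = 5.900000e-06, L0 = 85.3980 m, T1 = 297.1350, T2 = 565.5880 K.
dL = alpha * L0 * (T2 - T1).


dT = 268.4530 K
dL = 5.900000e-06 * 85.3980 * 268.4530 = 0.135260 m
L_final = 85.533260 m

dL = 0.135260 m


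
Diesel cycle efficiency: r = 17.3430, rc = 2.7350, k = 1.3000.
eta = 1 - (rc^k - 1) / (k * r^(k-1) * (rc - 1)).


r^(k-1) = 2.3536
rc^k = 3.6987
eta = 0.4916 = 49.1644%

49.1644%


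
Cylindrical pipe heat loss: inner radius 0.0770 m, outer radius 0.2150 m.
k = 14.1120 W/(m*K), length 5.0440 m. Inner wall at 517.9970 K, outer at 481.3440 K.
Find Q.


dT = 36.6530 K
ln(ro/ri) = 1.0268
Q = 2*pi*14.1120*5.0440*36.6530 / 1.0268 = 15964.4290 W

15964.4290 W


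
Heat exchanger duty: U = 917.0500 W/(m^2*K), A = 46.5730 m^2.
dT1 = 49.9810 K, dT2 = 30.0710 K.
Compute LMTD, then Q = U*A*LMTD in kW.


LMTD = 39.1866 K
Q = 917.0500 * 46.5730 * 39.1866 = 1673651.1972 W = 1673.6512 kW

1673.6512 kW


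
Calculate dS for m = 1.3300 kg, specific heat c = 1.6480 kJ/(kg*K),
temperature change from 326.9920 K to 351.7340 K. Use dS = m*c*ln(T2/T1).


T2/T1 = 1.0757
ln(T2/T1) = 0.0729
dS = 1.3300 * 1.6480 * 0.0729 = 0.1599 kJ/K

0.1599 kJ/K


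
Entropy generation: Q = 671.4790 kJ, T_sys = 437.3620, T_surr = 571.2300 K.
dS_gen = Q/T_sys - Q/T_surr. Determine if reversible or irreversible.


dS_sys = 671.4790/437.3620 = 1.5353 kJ/K
dS_surr = -671.4790/571.2300 = -1.1755 kJ/K
dS_gen = 1.5353 - 1.1755 = 0.3598 kJ/K (irreversible)

dS_gen = 0.3598 kJ/K, irreversible


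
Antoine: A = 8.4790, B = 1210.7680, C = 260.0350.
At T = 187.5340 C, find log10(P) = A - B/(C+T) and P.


C+T = 447.5690
B/(C+T) = 2.7052
log10(P) = 8.4790 - 2.7052 = 5.7738
P = 10^5.7738 = 594005.2733 mmHg

594005.2733 mmHg


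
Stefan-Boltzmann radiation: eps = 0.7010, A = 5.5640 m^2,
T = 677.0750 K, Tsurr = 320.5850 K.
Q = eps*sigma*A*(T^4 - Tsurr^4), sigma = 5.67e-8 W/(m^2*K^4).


T^4 = 2.1016e+11
Tsurr^4 = 1.0563e+10
Q = 0.7010 * 5.67e-8 * 5.5640 * 1.9960e+11 = 44140.7667 W

44140.7667 W


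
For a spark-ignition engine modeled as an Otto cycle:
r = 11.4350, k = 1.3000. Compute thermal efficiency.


r^(k-1) = 2.0772
eta = 1 - 1/2.0772 = 0.5186 = 51.8574%

51.8574%


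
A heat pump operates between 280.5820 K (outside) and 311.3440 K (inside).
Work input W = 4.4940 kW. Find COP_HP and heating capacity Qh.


COP = 311.3440 / 30.7620 = 10.1211
Qh = 10.1211 * 4.4940 = 45.4840 kW

COP = 10.1211, Qh = 45.4840 kW


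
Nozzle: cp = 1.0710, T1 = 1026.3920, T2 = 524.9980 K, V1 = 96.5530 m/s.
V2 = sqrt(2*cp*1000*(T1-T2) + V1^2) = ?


dT = 501.3940 K
2*cp*1000*dT = 1073985.9480
V1^2 = 9322.4818
V2 = sqrt(1083308.4298) = 1040.8210 m/s

1040.8210 m/s


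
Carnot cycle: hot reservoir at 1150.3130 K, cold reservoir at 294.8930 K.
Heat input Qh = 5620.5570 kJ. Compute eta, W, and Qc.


eta = 1 - 294.8930/1150.3130 = 0.7436
W = 0.7436 * 5620.5570 = 4179.6771 kJ
Qc = 5620.5570 - 4179.6771 = 1440.8799 kJ

eta = 74.3641%, W = 4179.6771 kJ, Qc = 1440.8799 kJ


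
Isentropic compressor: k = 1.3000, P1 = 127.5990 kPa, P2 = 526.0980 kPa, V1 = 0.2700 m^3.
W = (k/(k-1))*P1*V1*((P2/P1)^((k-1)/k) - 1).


(k-1)/k = 0.2308
(P2/P1)^exp = 1.3867
W = 4.3333 * 127.5990 * 0.2700 * (1.3867 - 1) = 57.7266 kJ

57.7266 kJ


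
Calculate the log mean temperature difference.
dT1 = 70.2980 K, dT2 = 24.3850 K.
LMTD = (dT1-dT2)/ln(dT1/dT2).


dT1/dT2 = 2.8828
ln(dT1/dT2) = 1.0588
LMTD = 45.9130 / 1.0588 = 43.3643 K

43.3643 K


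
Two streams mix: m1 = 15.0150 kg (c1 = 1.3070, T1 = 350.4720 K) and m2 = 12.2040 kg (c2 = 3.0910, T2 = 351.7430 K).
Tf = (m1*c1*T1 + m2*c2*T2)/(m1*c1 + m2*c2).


num = 20146.5224
den = 57.3472
Tf = 351.3081 K

351.3081 K


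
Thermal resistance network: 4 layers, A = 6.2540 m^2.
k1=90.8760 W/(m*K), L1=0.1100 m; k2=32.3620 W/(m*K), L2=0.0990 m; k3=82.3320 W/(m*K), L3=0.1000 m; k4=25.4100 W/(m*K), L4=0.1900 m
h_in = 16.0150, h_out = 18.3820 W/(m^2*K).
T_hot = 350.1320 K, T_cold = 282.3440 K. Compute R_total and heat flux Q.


R_conv_in = 1/(16.0150*6.2540) = 0.0100
R_1 = 0.1100/(90.8760*6.2540) = 0.0002
R_2 = 0.0990/(32.3620*6.2540) = 0.0005
R_3 = 0.1000/(82.3320*6.2540) = 0.0002
R_4 = 0.1900/(25.4100*6.2540) = 0.0012
R_conv_out = 1/(18.3820*6.2540) = 0.0087
R_total = 0.0208 K/W
Q = 67.7880 / 0.0208 = 3266.0470 W

R_total = 0.0208 K/W, Q = 3266.0470 W


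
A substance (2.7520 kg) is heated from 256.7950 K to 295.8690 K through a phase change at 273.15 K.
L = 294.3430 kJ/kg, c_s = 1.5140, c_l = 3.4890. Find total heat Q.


Q1 (sensible, solid) = 2.7520 * 1.5140 * 16.3550 = 68.1436 kJ
Q2 (latent) = 2.7520 * 294.3430 = 810.0319 kJ
Q3 (sensible, liquid) = 2.7520 * 3.4890 * 22.7190 = 218.1417 kJ
Q_total = 1096.3172 kJ

1096.3172 kJ


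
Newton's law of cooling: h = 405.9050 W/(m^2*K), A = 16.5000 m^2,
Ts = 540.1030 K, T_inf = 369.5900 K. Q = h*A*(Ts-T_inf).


dT = 170.5130 K
Q = 405.9050 * 16.5000 * 170.5130 = 1141999.3079 W

1141999.3079 W


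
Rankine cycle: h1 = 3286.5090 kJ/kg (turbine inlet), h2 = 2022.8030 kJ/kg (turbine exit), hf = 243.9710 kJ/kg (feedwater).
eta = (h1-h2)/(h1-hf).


W = 1263.7060 kJ/kg
Q_in = 3042.5380 kJ/kg
eta = 0.4153 = 41.5346%

eta = 41.5346%


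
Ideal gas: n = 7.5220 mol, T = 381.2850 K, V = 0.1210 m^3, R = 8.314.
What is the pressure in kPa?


P = nRT/V = 7.5220 * 8.314 * 381.2850 / 0.1210
= 23844.7663 / 0.1210 = 197064.1839 Pa = 197.0642 kPa

197.0642 kPa


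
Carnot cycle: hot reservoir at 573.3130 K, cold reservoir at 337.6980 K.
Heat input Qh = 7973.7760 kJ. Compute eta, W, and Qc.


eta = 1 - 337.6980/573.3130 = 0.4110
W = 0.4110 * 7973.7760 = 3276.9905 kJ
Qc = 7973.7760 - 3276.9905 = 4696.7855 kJ

eta = 41.0971%, W = 3276.9905 kJ, Qc = 4696.7855 kJ


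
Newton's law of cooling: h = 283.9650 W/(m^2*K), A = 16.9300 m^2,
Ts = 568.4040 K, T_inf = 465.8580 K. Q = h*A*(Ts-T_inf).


dT = 102.5460 K
Q = 283.9650 * 16.9300 * 102.5460 = 492992.7099 W

492992.7099 W


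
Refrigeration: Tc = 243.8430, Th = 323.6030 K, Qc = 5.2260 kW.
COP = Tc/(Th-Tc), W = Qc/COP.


COP = 243.8430 / 79.7600 = 3.0572
W = 5.2260 / 3.0572 = 1.7094 kW

COP = 3.0572, W = 1.7094 kW


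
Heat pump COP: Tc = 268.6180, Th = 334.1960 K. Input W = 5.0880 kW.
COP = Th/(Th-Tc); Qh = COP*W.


COP = 334.1960 / 65.5780 = 5.0962
Qh = 5.0962 * 5.0880 = 25.9293 kW

COP = 5.0962, Qh = 25.9293 kW


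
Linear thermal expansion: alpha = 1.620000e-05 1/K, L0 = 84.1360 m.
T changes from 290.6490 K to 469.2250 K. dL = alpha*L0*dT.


dT = 178.5760 K
dL = 1.620000e-05 * 84.1360 * 178.5760 = 0.243400 m
L_final = 84.379400 m

dL = 0.243400 m


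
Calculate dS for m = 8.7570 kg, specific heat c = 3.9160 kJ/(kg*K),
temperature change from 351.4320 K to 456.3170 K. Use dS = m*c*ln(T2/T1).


T2/T1 = 1.2985
ln(T2/T1) = 0.2612
dS = 8.7570 * 3.9160 * 0.2612 = 8.9562 kJ/K

8.9562 kJ/K


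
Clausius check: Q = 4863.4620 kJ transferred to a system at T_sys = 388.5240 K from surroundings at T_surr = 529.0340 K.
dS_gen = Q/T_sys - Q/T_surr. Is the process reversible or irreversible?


dS_sys = 4863.4620/388.5240 = 12.5178 kJ/K
dS_surr = -4863.4620/529.0340 = -9.1931 kJ/K
dS_gen = 12.5178 - 9.1931 = 3.3247 kJ/K (irreversible)

dS_gen = 3.3247 kJ/K, irreversible


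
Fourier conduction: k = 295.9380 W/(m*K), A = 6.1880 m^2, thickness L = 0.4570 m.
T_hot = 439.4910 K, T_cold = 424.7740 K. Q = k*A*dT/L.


dT = 14.7170 K
Q = 295.9380 * 6.1880 * 14.7170 / 0.4570 = 58973.1233 W

58973.1233 W


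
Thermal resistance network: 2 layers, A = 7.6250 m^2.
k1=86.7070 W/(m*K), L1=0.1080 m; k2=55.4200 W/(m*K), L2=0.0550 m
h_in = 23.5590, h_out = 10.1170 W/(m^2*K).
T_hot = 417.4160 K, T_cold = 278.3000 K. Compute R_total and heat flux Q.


R_conv_in = 1/(23.5590*7.6250) = 0.0056
R_1 = 0.1080/(86.7070*7.6250) = 0.0002
R_2 = 0.0550/(55.4200*7.6250) = 0.0001
R_conv_out = 1/(10.1170*7.6250) = 0.0130
R_total = 0.0188 K/W
Q = 139.1160 / 0.0188 = 7390.6025 W

R_total = 0.0188 K/W, Q = 7390.6025 W


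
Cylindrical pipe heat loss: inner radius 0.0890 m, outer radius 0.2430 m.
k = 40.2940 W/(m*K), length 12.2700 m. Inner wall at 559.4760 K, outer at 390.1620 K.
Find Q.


dT = 169.3140 K
ln(ro/ri) = 1.0044
Q = 2*pi*40.2940*12.2700*169.3140 / 1.0044 = 523648.8301 W

523648.8301 W


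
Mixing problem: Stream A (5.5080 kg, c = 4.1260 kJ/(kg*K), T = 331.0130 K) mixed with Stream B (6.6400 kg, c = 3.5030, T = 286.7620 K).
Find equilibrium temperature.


num = 14192.6653
den = 45.9859
Tf = 308.6306 K

308.6306 K


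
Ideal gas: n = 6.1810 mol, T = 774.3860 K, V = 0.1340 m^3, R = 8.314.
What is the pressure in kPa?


P = nRT/V = 6.1810 * 8.314 * 774.3860 / 0.1340
= 39794.7936 / 0.1340 = 296976.0717 Pa = 296.9761 kPa

296.9761 kPa


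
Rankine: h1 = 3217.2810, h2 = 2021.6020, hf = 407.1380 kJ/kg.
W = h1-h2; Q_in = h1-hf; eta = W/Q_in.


W = 1195.6790 kJ/kg
Q_in = 2810.1430 kJ/kg
eta = 0.4255 = 42.5487%

eta = 42.5487%


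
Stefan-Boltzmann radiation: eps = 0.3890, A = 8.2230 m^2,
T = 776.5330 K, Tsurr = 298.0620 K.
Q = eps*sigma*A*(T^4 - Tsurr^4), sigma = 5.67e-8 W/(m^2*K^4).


T^4 = 3.6361e+11
Tsurr^4 = 7.8927e+09
Q = 0.3890 * 5.67e-8 * 8.2230 * 3.5572e+11 = 64516.6564 W

64516.6564 W


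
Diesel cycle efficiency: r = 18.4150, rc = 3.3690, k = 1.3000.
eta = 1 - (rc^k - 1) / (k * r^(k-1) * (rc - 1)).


r^(k-1) = 2.3964
rc^k = 4.8501
eta = 0.4783 = 47.8310%

47.8310%


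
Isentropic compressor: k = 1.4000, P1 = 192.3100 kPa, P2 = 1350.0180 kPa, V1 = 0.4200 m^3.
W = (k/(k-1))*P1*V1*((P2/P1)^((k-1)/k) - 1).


(k-1)/k = 0.2857
(P2/P1)^exp = 1.7451
W = 3.5000 * 192.3100 * 0.4200 * (1.7451 - 1) = 210.6257 kJ

210.6257 kJ


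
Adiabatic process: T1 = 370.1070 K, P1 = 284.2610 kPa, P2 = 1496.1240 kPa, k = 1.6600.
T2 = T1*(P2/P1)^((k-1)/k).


(k-1)/k = 0.3976
(P2/P1)^exp = 1.9354
T2 = 370.1070 * 1.9354 = 716.2910 K

716.2910 K


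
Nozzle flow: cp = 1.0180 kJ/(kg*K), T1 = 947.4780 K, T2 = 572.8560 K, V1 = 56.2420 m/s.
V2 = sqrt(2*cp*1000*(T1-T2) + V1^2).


dT = 374.6220 K
2*cp*1000*dT = 762730.3920
V1^2 = 3163.1626
V2 = sqrt(765893.5546) = 875.1534 m/s

875.1534 m/s


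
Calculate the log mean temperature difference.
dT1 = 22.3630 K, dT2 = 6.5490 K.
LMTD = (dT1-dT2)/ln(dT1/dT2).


dT1/dT2 = 3.4147
ln(dT1/dT2) = 1.2281
LMTD = 15.8140 / 1.2281 = 12.8768 K

12.8768 K


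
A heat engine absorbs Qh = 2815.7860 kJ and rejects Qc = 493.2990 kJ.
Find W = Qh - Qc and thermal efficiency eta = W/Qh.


W = 2815.7860 - 493.2990 = 2322.4870 kJ
eta = 2322.4870 / 2815.7860 = 0.8248 = 82.4809%

W = 2322.4870 kJ, eta = 82.4809%


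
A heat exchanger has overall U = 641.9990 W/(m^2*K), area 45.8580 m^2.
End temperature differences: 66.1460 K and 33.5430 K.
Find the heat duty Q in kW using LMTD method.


LMTD = 48.0136 K
Q = 641.9990 * 45.8580 * 48.0136 = 1413559.4679 W = 1413.5595 kW

1413.5595 kW


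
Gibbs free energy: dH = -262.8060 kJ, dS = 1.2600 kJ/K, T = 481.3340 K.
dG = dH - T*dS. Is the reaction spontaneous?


T*dS = 481.3340 * 1.2600 = 606.4808 kJ
dG = -262.8060 - 606.4808 = -869.2868 kJ (spontaneous)

dG = -869.2868 kJ, spontaneous


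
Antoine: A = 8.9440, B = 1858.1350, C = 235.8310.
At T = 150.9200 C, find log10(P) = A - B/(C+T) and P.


C+T = 386.7510
B/(C+T) = 4.8045
log10(P) = 8.9440 - 4.8045 = 4.1395
P = 10^4.1395 = 13788.7952 mmHg

13788.7952 mmHg


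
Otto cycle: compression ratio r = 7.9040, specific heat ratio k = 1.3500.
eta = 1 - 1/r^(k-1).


r^(k-1) = 2.0618
eta = 1 - 1/2.0618 = 0.5150 = 51.4987%

51.4987%


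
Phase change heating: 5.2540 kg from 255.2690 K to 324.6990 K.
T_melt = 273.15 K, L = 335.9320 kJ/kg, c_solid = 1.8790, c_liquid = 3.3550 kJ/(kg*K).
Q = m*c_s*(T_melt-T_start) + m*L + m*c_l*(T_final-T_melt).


Q1 (sensible, solid) = 5.2540 * 1.8790 * 17.8810 = 176.5260 kJ
Q2 (latent) = 5.2540 * 335.9320 = 1764.9867 kJ
Q3 (sensible, liquid) = 5.2540 * 3.3550 * 51.5490 = 908.6630 kJ
Q_total = 2850.1757 kJ

2850.1757 kJ


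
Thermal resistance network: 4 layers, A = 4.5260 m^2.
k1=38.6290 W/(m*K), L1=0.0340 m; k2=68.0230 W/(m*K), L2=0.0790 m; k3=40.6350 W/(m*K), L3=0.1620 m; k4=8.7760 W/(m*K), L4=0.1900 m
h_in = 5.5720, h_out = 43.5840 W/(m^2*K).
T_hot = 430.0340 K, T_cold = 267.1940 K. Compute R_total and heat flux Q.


R_conv_in = 1/(5.5720*4.5260) = 0.0397
R_1 = 0.0340/(38.6290*4.5260) = 0.0002
R_2 = 0.0790/(68.0230*4.5260) = 0.0003
R_3 = 0.1620/(40.6350*4.5260) = 0.0009
R_4 = 0.1900/(8.7760*4.5260) = 0.0048
R_conv_out = 1/(43.5840*4.5260) = 0.0051
R_total = 0.0508 K/W
Q = 162.8400 / 0.0508 = 3203.1382 W

R_total = 0.0508 K/W, Q = 3203.1382 W


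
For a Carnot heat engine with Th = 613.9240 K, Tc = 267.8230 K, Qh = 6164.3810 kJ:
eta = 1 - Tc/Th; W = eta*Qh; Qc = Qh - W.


eta = 1 - 267.8230/613.9240 = 0.5638
W = 0.5638 * 6164.3810 = 3475.1833 kJ
Qc = 6164.3810 - 3475.1833 = 2689.1977 kJ

eta = 56.3752%, W = 3475.1833 kJ, Qc = 2689.1977 kJ
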